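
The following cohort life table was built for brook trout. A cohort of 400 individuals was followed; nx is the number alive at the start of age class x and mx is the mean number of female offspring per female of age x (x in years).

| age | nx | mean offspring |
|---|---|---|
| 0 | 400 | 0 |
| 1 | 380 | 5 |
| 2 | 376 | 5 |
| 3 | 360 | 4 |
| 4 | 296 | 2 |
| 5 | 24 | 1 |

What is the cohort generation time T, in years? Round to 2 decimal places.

2.14

lx = nx/n0 = nx/400: 1, 0.95, 0.94, 0.9, 0.74, 0.06
lx·mx: 0, 4.75, 4.7, 3.6, 1.48, 0.06 → R0 = 14.59
x·lx·mx: 0, 4.75, 9.4, 10.8, 5.92, 0.3 → Σ = 31.17
T = 31.17 / 14.59 = 2.136395… → 2.14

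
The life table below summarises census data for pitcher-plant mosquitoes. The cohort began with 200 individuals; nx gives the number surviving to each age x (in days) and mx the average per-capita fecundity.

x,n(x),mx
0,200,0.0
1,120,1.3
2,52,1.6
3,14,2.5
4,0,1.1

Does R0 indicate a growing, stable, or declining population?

growing

lx = nx/n0 = nx/200: 1, 0.6, 0.26, 0.07, 0
R0 = Σ lx·mx = 0 + 0.78 + 0.416 + 0.175 + 0 = 1.371
R0 > 1, so the population is growing.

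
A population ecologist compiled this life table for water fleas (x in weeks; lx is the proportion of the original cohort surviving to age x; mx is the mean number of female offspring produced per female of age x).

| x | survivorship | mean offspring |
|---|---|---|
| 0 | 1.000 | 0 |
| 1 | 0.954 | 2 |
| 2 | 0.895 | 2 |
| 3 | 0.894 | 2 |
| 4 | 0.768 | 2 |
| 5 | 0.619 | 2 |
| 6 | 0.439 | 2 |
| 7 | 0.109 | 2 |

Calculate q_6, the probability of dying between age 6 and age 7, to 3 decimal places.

q_6 = (l_6 − l_7) / l_6 = (0.439 − 0.109) / 0.439
     = 0.33 / 0.439 = 0.751708… → 0.752

0.752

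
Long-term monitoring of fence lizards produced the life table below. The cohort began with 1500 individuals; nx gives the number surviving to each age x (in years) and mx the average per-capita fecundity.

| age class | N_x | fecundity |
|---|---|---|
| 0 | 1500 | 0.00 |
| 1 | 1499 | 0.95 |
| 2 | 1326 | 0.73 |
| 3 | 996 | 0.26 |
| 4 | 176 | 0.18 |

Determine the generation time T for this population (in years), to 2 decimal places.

lx = nx/n0 = nx/1500: 1, 0.99933…, 0.884, 0.664, 0.11733…
lx·mx: 0, 0.949367…, 0.64532, 0.17264, 0.02112… → R0 = 1.788447…
x·lx·mx: 0, 0.949367…, 1.29064, 0.51792, 0.08448… → Σ = 2.842407…
T = 2.842407… / 1.788447… = 1.589316… → 1.59

1.59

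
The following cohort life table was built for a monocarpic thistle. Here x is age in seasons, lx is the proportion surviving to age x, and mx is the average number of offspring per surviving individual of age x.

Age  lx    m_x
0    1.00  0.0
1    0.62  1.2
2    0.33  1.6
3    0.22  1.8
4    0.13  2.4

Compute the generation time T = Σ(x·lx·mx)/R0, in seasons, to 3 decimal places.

2.139

lx·mx: 0, 0.744, 0.528, 0.396, 0.312 → R0 = 1.98
x·lx·mx: 0, 0.744, 1.056, 1.188, 1.248 → Σ = 4.236
T = 4.236 / 1.98 = 2.139394… → 2.139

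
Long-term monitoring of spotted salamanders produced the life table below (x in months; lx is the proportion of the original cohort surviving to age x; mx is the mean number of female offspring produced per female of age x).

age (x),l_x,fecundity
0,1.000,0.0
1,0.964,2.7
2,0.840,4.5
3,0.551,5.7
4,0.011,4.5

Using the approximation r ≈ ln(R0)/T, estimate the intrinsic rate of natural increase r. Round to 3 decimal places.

1.093

R0 = Σ lx·mx = 0 + 2.6028 + 3.78 + 3.1407 + 0.0495 = 9.573
Σ x·lx·mx = 19.7829; T = 19.7829/9.573 = 2.06653…
r ≈ ln(R0)/T = ln(9.573)/2.06653… = 1.09311… → 1.093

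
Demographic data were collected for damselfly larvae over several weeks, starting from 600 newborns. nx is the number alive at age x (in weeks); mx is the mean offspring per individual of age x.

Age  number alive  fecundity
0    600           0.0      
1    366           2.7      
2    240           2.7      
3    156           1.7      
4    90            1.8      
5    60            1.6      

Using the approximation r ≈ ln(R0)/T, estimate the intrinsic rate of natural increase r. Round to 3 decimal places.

lx = nx/n0 = nx/600: 1, 0.61, 0.4, 0.26, 0.15, 0.1
R0 = Σ lx·mx = 0 + 1.647 + 1.08 + 0.442 + 0.27 + 0.16 = 3.599
Σ x·lx·mx = 7.013; T = 7.013/3.599 = 1.9486…
r ≈ ln(R0)/T = ln(3.599)/1.9486… = 0.65722… → 0.657

0.657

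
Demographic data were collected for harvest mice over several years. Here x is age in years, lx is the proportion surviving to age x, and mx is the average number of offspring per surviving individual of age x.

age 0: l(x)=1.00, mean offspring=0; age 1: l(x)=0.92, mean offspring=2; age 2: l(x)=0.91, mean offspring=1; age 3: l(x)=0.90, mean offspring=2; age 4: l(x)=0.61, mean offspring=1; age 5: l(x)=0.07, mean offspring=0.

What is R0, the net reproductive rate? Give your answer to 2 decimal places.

5.16

lx·mx by age: 0, 1.84, 0.91, 1.8, 0.61, 0
R0 = Σ lx·mx = 5.16 → 5.16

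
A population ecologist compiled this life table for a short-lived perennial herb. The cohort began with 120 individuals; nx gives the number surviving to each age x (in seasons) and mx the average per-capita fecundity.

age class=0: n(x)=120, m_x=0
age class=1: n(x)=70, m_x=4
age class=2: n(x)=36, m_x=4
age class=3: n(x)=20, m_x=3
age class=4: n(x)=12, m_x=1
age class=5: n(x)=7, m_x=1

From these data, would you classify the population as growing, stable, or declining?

growing

lx = nx/n0 = nx/120: 1, 0.58333…, 0.3, 0.16667…, 0.1, 0.05833…
R0 = Σ lx·mx = 0 + 2.333333… + 1.2 + 0.5… + 0.1 + 0.058333… = 4.191667…
R0 > 1, so the population is growing.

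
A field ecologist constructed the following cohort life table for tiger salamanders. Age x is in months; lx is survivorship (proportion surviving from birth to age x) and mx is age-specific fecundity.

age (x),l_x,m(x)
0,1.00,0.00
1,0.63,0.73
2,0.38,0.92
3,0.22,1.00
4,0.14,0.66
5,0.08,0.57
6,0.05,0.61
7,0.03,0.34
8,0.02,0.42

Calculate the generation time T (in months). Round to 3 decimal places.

2.251

lx·mx: 0, 0.4599, 0.3496, 0.22, 0.0924, 0.0456, 0.0305, 0.0102, 0.0084 → R0 = 1.2166
x·lx·mx: 0, 0.4599, 0.6992, 0.66, 0.3696, 0.228, 0.183, 0.0714, 0.0672 → Σ = 2.7383
T = 2.7383 / 1.2166 = 2.250781… → 2.251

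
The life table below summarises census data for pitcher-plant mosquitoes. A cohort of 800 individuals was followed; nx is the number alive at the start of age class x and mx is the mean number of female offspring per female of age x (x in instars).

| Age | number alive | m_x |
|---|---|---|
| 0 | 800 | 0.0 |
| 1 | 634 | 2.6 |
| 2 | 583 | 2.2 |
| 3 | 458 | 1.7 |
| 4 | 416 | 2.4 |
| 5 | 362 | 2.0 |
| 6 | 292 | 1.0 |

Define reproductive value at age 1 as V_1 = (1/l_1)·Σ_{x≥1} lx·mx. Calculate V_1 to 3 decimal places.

lx = nx/n0 = nx/800: 1, 0.7925, 0.72875, 0.5725, 0.52, 0.4525, 0.365
lx·mx for x ≥ 1: 2.0605, 1.60325, 0.97325, 1.248, 0.905, 0.365 → sum = 7.155
V_1 = 7.155 / l_1 = 7.155 / 0.7925 = 9.028391… → 9.028

9.028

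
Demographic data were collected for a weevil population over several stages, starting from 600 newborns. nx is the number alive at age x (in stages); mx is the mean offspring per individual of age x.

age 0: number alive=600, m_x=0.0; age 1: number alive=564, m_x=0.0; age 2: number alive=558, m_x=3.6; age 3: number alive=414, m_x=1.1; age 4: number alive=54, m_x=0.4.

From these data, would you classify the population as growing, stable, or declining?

lx = nx/n0 = nx/600: 1, 0.94, 0.93, 0.69, 0.09
R0 = Σ lx·mx = 0 + 0 + 3.348 + 0.759 + 0.036 = 4.143
R0 > 1, so the population is growing.

growing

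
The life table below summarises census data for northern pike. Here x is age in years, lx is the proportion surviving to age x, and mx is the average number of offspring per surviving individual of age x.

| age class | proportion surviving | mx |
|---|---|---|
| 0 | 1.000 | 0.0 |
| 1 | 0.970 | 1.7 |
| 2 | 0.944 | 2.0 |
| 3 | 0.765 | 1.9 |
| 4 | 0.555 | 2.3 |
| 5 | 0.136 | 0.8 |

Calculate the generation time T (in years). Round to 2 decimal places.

lx·mx: 0, 1.649, 1.888, 1.4535, 1.2765, 0.1088 → R0 = 6.3758
x·lx·mx: 0, 1.649, 3.776, 4.3605, 5.106, 0.544 → Σ = 15.4355
T = 15.4355 / 6.3758 = 2.420951… → 2.42

2.42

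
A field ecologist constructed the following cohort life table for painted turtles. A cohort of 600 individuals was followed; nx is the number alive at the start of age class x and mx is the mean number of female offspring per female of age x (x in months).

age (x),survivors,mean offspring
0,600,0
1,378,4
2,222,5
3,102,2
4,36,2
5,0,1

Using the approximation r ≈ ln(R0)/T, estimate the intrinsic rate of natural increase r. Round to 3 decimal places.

lx = nx/n0 = nx/600: 1, 0.63, 0.37, 0.17, 0.06, 0
R0 = Σ lx·mx = 0 + 2.52 + 1.85 + 0.34 + 0.12 + 0 = 4.83
Σ x·lx·mx = 7.72; T = 7.72/4.83 = 1.59834…
r ≈ ln(R0)/T = ln(4.83)/1.59834… = 0.9853… → 0.985

0.985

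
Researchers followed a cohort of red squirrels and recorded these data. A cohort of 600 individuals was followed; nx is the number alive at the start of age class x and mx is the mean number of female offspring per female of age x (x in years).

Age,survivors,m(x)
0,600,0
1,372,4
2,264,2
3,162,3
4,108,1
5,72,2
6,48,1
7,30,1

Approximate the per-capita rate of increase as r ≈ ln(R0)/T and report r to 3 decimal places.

0.778

lx = nx/n0 = nx/600: 1, 0.62, 0.44, 0.27, 0.18, 0.12, 0.08, 0.05
R0 = Σ lx·mx = 0 + 2.48 + 0.88 + 0.81 + 0.18 + 0.24 + 0.08 + 0.05 = 4.72
Σ x·lx·mx = 9.42; T = 9.42/4.72 = 1.99576…
r ≈ ln(R0)/T = ln(4.72)/1.99576… = 0.77755… → 0.778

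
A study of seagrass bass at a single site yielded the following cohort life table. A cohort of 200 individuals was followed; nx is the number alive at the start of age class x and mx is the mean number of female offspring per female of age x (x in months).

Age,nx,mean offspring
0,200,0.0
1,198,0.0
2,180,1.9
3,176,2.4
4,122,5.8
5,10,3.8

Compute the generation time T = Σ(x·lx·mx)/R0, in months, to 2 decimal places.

lx = nx/n0 = nx/200: 1, 0.99, 0.9, 0.88, 0.61, 0.05
lx·mx: 0, 0, 1.71, 2.112, 3.538, 0.19 → R0 = 7.55
x·lx·mx: 0, 0, 3.42, 6.336, 14.152, 0.95 → Σ = 24.858
T = 24.858 / 7.55 = 3.29245… → 3.29

3.29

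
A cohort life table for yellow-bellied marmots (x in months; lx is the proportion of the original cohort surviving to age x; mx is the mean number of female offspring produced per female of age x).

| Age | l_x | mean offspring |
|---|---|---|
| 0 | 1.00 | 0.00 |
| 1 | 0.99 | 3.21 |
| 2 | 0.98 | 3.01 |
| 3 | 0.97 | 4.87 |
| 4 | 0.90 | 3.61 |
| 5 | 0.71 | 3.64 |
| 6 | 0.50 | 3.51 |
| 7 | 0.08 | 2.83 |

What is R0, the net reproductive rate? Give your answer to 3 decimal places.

18.666

lx·mx by age: 0, 3.1779, 2.9498, 4.7239, 3.249, 2.5844, 1.755, 0.2264
R0 = Σ lx·mx = 18.6664 → 18.666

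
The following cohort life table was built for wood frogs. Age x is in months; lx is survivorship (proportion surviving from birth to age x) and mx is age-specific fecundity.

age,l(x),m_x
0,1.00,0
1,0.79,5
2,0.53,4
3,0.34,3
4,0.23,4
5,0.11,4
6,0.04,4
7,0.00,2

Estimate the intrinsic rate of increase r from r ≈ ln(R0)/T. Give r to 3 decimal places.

1.025

R0 = Σ lx·mx = 0 + 3.95 + 2.12 + 1.02 + 0.92 + 0.44 + 0.16 + 0 = 8.61
Σ x·lx·mx = 18.09; T = 18.09/8.61 = 2.10105…
r ≈ ln(R0)/T = ln(8.61)/2.10105… = 1.02469… → 1.025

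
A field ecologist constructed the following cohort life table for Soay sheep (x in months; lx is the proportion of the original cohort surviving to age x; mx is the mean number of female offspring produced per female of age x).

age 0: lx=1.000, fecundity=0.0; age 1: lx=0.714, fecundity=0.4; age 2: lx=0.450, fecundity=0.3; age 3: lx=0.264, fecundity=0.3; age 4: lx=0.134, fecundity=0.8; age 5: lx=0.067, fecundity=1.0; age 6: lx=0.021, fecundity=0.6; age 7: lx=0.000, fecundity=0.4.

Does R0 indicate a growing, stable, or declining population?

R0 = Σ lx·mx = 0 + 0.2856 + 0.135 + 0.0792 + 0.1072 + 0.067 + 0.0126 + 0 = 0.6866
R0 < 1, so the population is declining.

declining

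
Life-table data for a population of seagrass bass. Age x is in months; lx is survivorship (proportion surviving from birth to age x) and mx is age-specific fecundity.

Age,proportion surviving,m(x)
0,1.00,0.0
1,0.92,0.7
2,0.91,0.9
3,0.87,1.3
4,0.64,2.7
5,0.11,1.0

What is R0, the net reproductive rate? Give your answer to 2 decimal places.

lx·mx by age: 0, 0.644, 0.819, 1.131, 1.728, 0.11
R0 = Σ lx·mx = 4.432 → 4.43

4.43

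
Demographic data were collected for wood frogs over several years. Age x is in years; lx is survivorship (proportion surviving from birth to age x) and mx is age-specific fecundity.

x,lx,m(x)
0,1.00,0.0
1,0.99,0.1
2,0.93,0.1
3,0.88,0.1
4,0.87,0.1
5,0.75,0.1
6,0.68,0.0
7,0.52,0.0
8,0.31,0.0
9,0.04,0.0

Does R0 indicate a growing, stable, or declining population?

R0 = Σ lx·mx = 0 + 0.099 + 0.093 + 0.088 + 0.087 + 0.075 + 0 + 0 + 0 + 0 = 0.442
R0 < 1, so the population is declining.

declining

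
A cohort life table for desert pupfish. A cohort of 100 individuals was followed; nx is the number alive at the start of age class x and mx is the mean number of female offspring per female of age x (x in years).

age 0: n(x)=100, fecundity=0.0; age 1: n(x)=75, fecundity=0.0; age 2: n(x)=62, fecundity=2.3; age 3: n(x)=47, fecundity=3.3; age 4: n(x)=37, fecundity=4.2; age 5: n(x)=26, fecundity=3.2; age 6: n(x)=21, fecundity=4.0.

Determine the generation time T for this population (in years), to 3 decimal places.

3.695

lx = nx/n0 = nx/100: 1, 0.75, 0.62, 0.47, 0.37, 0.26, 0.21
lx·mx: 0, 0, 1.426, 1.551, 1.554, 0.832, 0.84 → R0 = 6.203
x·lx·mx: 0, 0, 2.852, 4.653, 6.216, 4.16, 5.04 → Σ = 22.921
T = 22.921 / 6.203 = 3.695148… → 3.695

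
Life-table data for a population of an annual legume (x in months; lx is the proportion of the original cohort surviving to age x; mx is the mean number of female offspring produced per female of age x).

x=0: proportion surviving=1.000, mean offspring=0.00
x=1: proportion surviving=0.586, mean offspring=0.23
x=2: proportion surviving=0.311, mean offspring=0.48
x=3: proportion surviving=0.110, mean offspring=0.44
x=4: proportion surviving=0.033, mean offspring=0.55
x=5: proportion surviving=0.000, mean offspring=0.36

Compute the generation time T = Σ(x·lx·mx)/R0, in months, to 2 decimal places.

lx·mx: 0, 0.13478, 0.14928, 0.0484, 0.01815, 0 → R0 = 0.35061
x·lx·mx: 0, 0.13478, 0.29856, 0.1452, 0.0726, 0 → Σ = 0.65114
T = 0.65114 / 0.35061 = 1.857163… → 1.86

1.86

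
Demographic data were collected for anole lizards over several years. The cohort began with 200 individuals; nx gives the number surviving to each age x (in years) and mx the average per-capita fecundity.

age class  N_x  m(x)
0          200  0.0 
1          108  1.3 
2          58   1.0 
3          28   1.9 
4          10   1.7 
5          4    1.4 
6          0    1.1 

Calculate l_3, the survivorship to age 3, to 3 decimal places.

l_3 = n_3/n_0 = 28/200 = 0.14 → 0.140

0.140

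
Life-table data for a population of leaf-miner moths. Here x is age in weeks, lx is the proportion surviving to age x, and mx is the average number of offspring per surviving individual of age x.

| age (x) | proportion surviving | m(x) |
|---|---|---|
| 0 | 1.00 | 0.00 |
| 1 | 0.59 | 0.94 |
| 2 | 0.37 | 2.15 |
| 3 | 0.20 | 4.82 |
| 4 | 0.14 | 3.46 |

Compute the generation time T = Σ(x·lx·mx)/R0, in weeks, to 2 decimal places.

lx·mx: 0, 0.5546, 0.7955, 0.964, 0.4844 → R0 = 2.7985
x·lx·mx: 0, 0.5546, 1.591, 2.892, 1.9376 → Σ = 6.9752
T = 6.9752 / 2.7985 = 2.492478… → 2.49

2.49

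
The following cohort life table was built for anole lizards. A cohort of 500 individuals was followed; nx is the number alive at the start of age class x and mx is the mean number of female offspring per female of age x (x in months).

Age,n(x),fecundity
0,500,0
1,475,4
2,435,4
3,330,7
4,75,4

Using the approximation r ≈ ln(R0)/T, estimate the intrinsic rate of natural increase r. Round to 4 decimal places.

lx = nx/n0 = nx/500: 1, 0.95, 0.87, 0.66, 0.15
R0 = Σ lx·mx = 0 + 3.8 + 3.48 + 4.62 + 0.6 = 12.5
Σ x·lx·mx = 27.02; T = 27.02/12.5 = 2.1616
r ≈ ln(R0)/T = ln(12.5)/2.1616 = 1.168453… → 1.1685

1.1685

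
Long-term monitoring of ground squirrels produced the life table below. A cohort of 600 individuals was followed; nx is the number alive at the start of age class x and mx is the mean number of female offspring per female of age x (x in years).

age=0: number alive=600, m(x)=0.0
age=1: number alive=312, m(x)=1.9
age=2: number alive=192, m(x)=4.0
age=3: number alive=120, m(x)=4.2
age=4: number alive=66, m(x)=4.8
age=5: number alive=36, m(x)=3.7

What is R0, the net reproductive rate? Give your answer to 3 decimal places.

lx = nx/n0 = nx/600: 1, 0.52, 0.32, 0.2, 0.11, 0.06
lx·mx by age: 0, 0.988, 1.28, 0.84, 0.528, 0.222
R0 = Σ lx·mx = 3.858 → 3.858

3.858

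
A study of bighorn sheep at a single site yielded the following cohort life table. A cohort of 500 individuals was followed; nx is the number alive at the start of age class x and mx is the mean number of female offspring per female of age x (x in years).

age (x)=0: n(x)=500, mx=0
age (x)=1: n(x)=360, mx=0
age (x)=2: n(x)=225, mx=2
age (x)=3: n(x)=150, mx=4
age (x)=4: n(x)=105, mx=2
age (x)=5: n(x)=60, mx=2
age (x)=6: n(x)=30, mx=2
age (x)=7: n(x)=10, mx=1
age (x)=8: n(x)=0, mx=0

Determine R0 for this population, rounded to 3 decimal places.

2.900

lx = nx/n0 = nx/500: 1, 0.72, 0.45, 0.3, 0.21, 0.12, 0.06, 0.02, 0
lx·mx by age: 0, 0, 0.9, 1.2, 0.42, 0.24, 0.12, 0.02, 0
R0 = Σ lx·mx = 2.9 → 2.900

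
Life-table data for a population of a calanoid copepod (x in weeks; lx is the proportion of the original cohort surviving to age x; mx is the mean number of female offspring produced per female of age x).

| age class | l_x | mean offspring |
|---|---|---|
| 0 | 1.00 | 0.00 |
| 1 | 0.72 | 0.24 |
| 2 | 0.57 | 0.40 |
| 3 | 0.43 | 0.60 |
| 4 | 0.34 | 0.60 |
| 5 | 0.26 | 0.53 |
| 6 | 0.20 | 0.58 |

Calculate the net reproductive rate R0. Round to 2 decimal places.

lx·mx by age: 0, 0.1728, 0.228, 0.258, 0.204, 0.1378, 0.116
R0 = Σ lx·mx = 1.1166 → 1.12

1.12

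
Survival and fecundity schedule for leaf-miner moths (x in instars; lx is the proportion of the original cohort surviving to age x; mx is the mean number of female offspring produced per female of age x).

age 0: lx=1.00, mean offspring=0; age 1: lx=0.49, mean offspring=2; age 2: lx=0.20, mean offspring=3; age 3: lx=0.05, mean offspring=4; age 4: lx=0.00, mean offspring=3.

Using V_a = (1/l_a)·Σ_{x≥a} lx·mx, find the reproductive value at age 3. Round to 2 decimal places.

lx·mx for x ≥ 3: 0.2, 0 → sum = 0.2
V_3 = 0.2 / l_3 = 0.2 / 0.05 = 4 → 4.00

4.00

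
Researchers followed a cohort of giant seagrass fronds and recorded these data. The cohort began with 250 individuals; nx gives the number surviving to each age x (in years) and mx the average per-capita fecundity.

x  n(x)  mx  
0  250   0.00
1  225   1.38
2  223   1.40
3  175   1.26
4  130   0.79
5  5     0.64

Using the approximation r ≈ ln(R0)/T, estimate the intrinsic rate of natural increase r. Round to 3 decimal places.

lx = nx/n0 = nx/250: 1, 0.9, 0.892, 0.7, 0.52, 0.02
R0 = Σ lx·mx = 0 + 1.242 + 1.2488 + 0.882 + 0.4108 + 0.0128 = 3.7964
Σ x·lx·mx = 8.0928; T = 8.0928/3.7964 = 2.1317…
r ≈ ln(R0)/T = ln(3.7964)/2.1317… = 0.62582… → 0.626

0.626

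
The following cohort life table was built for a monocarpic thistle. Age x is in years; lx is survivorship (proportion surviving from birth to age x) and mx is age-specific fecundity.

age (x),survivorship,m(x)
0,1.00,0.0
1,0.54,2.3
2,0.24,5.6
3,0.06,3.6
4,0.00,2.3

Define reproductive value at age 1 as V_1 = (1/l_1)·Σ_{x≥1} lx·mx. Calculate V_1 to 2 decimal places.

lx·mx for x ≥ 1: 1.242, 1.344, 0.216, 0 → sum = 2.802
V_1 = 2.802 / l_1 = 2.802 / 0.54 = 5.188889… → 5.19

5.19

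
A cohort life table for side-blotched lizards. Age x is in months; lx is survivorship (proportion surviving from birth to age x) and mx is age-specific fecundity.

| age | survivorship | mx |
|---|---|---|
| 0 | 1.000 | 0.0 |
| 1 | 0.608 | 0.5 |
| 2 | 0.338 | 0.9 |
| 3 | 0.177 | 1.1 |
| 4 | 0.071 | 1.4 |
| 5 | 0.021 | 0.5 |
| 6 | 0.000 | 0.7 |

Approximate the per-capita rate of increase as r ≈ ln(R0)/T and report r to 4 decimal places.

-0.0428

R0 = Σ lx·mx = 0 + 0.304 + 0.3042 + 0.1947 + 0.0994 + 0.0105 + 0 = 0.9128
Σ x·lx·mx = 1.9466; T = 1.9466/0.9128 = 2.13256…
r ≈ ln(R0)/T = ln(0.9128)/2.13256… = -0.042784… → -0.0428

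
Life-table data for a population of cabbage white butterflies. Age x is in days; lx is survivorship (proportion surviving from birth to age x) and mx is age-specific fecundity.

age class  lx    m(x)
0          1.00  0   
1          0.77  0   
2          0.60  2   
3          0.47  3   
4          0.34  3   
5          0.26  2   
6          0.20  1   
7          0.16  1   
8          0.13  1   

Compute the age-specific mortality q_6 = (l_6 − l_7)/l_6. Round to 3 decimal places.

0.200

q_6 = (l_6 − l_7) / l_6 = (0.2 − 0.16) / 0.2
     = 0.04 / 0.2 = 0.2 → 0.200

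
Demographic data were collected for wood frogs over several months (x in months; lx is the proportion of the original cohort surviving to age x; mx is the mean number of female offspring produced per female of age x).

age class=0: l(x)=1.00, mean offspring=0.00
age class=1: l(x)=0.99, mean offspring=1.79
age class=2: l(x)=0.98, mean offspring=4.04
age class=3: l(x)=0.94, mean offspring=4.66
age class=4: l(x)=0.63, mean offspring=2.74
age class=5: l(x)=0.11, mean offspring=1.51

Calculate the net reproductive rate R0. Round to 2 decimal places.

lx·mx by age: 0, 1.7721, 3.9592, 4.3804, 1.7262, 0.1661
R0 = Σ lx·mx = 12.004 → 12.00

12.00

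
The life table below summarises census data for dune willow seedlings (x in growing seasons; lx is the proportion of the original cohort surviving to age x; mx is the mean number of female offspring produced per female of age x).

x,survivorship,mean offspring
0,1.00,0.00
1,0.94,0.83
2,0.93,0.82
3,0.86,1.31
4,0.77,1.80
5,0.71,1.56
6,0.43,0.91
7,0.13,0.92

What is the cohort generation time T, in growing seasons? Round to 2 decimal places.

3.52

lx·mx: 0, 0.7802, 0.7626, 1.1266, 1.386, 1.1076, 0.3913, 0.1196 → R0 = 5.6739
x·lx·mx: 0, 0.7802, 1.5252, 3.3798, 5.544, 5.538, 2.3478, 0.8372 → Σ = 19.9522
T = 19.9522 / 5.6739 = 3.516488… → 3.52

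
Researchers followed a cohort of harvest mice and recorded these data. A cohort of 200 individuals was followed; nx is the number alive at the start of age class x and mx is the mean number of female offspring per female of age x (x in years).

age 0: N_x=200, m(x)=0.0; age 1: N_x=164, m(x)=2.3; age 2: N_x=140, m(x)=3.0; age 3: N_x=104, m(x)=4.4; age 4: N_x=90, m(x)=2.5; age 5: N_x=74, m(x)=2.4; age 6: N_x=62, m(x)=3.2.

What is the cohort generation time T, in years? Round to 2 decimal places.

lx = nx/n0 = nx/200: 1, 0.82, 0.7, 0.52, 0.45, 0.37, 0.31
lx·mx: 0, 1.886, 2.1, 2.288, 1.125, 0.888, 0.992 → R0 = 9.279
x·lx·mx: 0, 1.886, 4.2, 6.864, 4.5, 4.44, 5.952 → Σ = 27.842
T = 27.842 / 9.279 = 3.000539… → 3.00

3.00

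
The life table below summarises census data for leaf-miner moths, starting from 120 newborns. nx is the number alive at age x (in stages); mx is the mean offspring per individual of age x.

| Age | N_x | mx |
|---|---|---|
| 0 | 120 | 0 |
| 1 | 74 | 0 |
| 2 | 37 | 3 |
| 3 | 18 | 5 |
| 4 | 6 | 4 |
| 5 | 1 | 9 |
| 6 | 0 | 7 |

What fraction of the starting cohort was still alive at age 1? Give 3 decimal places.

0.617

l_1 = n_1/n_0 = 74/120 = 0.616667… → 0.617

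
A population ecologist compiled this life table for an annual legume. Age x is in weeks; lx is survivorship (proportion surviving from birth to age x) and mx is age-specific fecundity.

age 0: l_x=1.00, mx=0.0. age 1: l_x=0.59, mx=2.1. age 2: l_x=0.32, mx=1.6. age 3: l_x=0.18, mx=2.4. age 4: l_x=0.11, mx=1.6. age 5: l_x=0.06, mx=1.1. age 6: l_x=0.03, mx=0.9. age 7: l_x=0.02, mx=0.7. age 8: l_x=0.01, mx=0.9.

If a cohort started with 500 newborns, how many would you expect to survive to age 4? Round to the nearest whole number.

55

Expected survivors = N0 · l_4 = 500 × 0.11 = 55 → 55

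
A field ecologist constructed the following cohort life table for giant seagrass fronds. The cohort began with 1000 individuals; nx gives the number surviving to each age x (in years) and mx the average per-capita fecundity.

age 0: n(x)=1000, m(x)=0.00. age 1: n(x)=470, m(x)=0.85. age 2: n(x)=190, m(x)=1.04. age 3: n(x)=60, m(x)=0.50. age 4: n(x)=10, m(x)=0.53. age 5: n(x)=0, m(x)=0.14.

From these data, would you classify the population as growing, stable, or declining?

declining

lx = nx/n0 = nx/1000: 1, 0.47, 0.19, 0.06, 0.01, 0
R0 = Σ lx·mx = 0 + 0.3995 + 0.1976 + 0.03 + 0.0053 + 0 = 0.6324
R0 < 1, so the population is declining.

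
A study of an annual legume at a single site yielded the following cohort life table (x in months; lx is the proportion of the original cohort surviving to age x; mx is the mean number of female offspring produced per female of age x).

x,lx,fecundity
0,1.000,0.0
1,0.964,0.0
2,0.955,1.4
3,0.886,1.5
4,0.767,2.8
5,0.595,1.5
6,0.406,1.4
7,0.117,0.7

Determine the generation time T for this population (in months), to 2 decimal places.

3.73

lx·mx: 0, 0, 1.337, 1.329, 2.1476, 0.8925, 0.5684, 0.0819 → R0 = 6.3564
x·lx·mx: 0, 0, 2.674, 3.987, 8.5904, 4.4625, 3.4104, 0.5733 → Σ = 23.6976
T = 23.6976 / 6.3564 = 3.728148… → 3.73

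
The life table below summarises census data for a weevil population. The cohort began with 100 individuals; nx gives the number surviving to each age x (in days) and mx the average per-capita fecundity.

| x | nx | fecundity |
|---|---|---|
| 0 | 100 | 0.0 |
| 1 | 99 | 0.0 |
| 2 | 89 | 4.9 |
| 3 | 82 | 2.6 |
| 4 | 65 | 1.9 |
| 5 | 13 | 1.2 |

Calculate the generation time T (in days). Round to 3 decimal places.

lx = nx/n0 = nx/100: 1, 0.99, 0.89, 0.82, 0.65, 0.13
lx·mx: 0, 0, 4.361, 2.132, 1.235, 0.156 → R0 = 7.884
x·lx·mx: 0, 0, 8.722, 6.396, 4.94, 0.78 → Σ = 20.838
T = 20.838 / 7.884 = 2.643075… → 2.643

2.643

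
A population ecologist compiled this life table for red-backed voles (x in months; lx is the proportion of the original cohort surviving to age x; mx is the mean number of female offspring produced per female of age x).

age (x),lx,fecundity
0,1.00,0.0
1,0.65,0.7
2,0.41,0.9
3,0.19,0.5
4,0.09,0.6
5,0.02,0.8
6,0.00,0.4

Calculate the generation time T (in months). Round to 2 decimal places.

1.79

lx·mx: 0, 0.455, 0.369, 0.095, 0.054, 0.016, 0 → R0 = 0.989
x·lx·mx: 0, 0.455, 0.738, 0.285, 0.216, 0.08, 0 → Σ = 1.774
T = 1.774 / 0.989 = 1.793731… → 1.79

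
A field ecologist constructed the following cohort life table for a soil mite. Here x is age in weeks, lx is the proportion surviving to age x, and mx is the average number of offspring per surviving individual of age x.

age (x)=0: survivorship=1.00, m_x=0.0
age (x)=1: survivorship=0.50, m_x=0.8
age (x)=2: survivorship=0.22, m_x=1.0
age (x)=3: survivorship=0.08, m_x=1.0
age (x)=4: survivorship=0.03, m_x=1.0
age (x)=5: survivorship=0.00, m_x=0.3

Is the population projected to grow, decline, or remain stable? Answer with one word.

declining

R0 = Σ lx·mx = 0 + 0.4 + 0.22 + 0.08 + 0.03 + 0 = 0.73
R0 < 1, so the population is declining.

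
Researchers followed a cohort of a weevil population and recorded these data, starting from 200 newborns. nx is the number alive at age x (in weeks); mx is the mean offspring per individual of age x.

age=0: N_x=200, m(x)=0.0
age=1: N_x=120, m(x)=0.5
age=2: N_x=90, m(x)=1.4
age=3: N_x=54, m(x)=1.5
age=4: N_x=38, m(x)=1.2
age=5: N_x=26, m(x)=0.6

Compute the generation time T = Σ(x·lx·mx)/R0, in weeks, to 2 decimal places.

2.48

lx = nx/n0 = nx/200: 1, 0.6, 0.45, 0.27, 0.19, 0.13
lx·mx: 0, 0.3, 0.63, 0.405, 0.228, 0.078 → R0 = 1.641
x·lx·mx: 0, 0.3, 1.26, 1.215, 0.912, 0.39 → Σ = 4.077
T = 4.077 / 1.641 = 2.484461… → 2.48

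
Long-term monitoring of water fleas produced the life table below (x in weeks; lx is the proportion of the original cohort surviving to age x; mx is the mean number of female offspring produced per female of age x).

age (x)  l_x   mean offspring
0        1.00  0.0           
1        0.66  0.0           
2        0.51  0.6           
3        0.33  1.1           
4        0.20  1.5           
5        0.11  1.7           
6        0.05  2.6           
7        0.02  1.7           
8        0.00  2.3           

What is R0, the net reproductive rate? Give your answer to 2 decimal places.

1.32

lx·mx by age: 0, 0, 0.306, 0.363, 0.3, 0.187, 0.13, 0.034, 0
R0 = Σ lx·mx = 1.32 → 1.32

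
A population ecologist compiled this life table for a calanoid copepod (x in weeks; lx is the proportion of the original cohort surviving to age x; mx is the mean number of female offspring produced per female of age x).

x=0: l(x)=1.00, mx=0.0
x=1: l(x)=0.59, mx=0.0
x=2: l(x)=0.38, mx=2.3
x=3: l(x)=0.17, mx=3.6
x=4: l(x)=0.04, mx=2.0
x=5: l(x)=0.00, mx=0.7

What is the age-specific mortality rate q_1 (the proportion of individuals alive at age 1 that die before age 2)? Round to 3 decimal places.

0.356

q_1 = (l_1 − l_2) / l_1 = (0.59 − 0.38) / 0.59
     = 0.21 / 0.59 = 0.355932… → 0.356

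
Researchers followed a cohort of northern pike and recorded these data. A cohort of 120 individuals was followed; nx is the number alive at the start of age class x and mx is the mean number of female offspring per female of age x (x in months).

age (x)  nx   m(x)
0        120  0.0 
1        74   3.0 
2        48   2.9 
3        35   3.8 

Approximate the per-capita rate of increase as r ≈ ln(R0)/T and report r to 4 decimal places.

lx = nx/n0 = nx/120: 1, 0.61667…, 0.4, 0.29167…
R0 = Σ lx·mx = 0 + 1.85… + 1.16 + 1.10833… = 4.118333…
Σ x·lx·mx = 7.495…; T = 7.495…/4.118333… = 1.81991…
r ≈ ln(R0)/T = ln(4.118333…)/1.81991… = 0.777757… → 0.7778

0.7778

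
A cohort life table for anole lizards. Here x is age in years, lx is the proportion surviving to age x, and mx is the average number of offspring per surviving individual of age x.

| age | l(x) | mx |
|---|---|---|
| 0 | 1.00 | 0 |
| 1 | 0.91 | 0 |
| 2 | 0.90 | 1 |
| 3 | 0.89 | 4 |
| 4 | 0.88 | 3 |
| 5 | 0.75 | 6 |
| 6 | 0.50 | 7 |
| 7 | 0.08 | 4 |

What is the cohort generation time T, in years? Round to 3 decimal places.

4.460

lx·mx: 0, 0, 0.9, 3.56, 2.64, 4.5, 3.5, 0.32 → R0 = 15.42
x·lx·mx: 0, 0, 1.8, 10.68, 10.56, 22.5, 21, 2.24 → Σ = 68.78
T = 68.78 / 15.42 = 4.460441… → 4.460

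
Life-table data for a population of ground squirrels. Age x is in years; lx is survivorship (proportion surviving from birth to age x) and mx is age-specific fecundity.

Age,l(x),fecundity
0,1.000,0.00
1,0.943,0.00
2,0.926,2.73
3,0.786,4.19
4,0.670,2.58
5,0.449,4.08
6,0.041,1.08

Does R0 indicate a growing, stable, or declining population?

growing

R0 = Σ lx·mx = 0 + 0 + 2.52798 + 3.29334 + 1.7286 + 1.83192 + 0.04428 = 9.42612
R0 > 1, so the population is growing.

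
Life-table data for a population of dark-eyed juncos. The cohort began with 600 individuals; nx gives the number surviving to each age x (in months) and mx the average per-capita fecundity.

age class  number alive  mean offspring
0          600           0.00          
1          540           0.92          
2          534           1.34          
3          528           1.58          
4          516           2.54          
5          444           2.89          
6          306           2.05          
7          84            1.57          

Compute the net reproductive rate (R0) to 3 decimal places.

8.999

lx = nx/n0 = nx/600: 1, 0.9, 0.89, 0.88, 0.86, 0.74, 0.51, 0.14
lx·mx by age: 0, 0.828, 1.1926, 1.3904, 2.1844, 2.1386, 1.0455, 0.2198
R0 = Σ lx·mx = 8.9993 → 8.999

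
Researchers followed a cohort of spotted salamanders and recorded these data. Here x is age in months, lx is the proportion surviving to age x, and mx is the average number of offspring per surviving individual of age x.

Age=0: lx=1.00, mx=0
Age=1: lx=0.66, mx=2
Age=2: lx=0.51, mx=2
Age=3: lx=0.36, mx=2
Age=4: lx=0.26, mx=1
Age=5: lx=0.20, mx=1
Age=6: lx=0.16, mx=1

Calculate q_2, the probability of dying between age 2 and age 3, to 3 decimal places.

q_2 = (l_2 − l_3) / l_2 = (0.51 − 0.36) / 0.51
     = 0.15 / 0.51 = 0.294118… → 0.294

0.294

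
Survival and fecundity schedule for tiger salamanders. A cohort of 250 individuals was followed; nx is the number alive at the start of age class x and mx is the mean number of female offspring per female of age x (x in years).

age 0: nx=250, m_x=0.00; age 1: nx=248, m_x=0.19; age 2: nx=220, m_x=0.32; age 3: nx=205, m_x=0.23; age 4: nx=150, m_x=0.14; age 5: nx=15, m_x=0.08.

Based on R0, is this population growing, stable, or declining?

declining

lx = nx/n0 = nx/250: 1, 0.992, 0.88, 0.82, 0.6, 0.06
R0 = Σ lx·mx = 0 + 0.18848 + 0.2816 + 0.1886 + 0.084 + 0.0048 = 0.74748
R0 < 1, so the population is declining.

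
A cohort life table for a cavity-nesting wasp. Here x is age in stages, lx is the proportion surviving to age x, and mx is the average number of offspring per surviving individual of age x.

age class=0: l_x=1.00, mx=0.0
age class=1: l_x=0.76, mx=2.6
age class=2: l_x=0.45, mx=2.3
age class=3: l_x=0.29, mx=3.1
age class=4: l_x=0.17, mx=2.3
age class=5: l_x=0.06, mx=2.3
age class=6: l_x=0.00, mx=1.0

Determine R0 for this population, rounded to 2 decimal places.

lx·mx by age: 0, 1.976, 1.035, 0.899, 0.391, 0.138, 0
R0 = Σ lx·mx = 4.439 → 4.44

4.44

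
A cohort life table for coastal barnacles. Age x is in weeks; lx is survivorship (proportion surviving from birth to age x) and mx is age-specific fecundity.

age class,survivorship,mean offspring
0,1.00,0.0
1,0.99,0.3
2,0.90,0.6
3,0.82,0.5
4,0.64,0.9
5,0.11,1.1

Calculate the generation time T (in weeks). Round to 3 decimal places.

2.837

lx·mx: 0, 0.297, 0.54, 0.41, 0.576, 0.121 → R0 = 1.944
x·lx·mx: 0, 0.297, 1.08, 1.23, 2.304, 0.605 → Σ = 5.516
T = 5.516 / 1.944 = 2.837449… → 2.837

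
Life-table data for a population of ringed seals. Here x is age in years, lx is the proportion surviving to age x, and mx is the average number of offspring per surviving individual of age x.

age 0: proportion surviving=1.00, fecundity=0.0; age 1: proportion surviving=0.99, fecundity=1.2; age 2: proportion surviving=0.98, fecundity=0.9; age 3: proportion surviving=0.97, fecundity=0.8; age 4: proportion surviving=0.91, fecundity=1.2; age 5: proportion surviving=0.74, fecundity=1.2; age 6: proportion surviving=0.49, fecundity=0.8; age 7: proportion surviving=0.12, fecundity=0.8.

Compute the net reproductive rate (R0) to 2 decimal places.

5.31

lx·mx by age: 0, 1.188, 0.882, 0.776, 1.092, 0.888, 0.392, 0.096
R0 = Σ lx·mx = 5.314 → 5.31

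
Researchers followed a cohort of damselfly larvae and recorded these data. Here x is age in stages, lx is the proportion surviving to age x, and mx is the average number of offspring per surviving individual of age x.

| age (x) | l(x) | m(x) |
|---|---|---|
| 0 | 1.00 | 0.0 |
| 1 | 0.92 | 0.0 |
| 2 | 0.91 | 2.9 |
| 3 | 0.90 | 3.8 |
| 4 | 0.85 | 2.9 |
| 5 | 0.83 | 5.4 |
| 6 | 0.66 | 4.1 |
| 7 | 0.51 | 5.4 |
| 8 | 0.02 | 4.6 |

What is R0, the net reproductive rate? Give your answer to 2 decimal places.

18.56

lx·mx by age: 0, 0, 2.639, 3.42, 2.465, 4.482, 2.706, 2.754, 0.092
R0 = Σ lx·mx = 18.558 → 18.56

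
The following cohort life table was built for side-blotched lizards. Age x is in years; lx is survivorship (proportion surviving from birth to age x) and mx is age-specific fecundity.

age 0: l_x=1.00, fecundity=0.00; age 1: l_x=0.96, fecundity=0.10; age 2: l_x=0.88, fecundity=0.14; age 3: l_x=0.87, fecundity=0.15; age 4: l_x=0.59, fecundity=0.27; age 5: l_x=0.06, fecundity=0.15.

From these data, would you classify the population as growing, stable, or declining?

declining

R0 = Σ lx·mx = 0 + 0.096 + 0.1232 + 0.1305 + 0.1593 + 0.009 = 0.518
R0 < 1, so the population is declining.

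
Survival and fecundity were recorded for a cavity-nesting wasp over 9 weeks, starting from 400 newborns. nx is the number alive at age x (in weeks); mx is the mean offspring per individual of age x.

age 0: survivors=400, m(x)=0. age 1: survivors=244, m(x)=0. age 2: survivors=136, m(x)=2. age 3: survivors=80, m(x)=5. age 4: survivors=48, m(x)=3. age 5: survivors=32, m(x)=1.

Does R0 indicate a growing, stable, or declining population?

lx = nx/n0 = nx/400: 1, 0.61, 0.34, 0.2, 0.12, 0.08
R0 = Σ lx·mx = 0 + 0 + 0.68 + 1 + 0.36 + 0.08 = 2.12
R0 > 1, so the population is growing.

growing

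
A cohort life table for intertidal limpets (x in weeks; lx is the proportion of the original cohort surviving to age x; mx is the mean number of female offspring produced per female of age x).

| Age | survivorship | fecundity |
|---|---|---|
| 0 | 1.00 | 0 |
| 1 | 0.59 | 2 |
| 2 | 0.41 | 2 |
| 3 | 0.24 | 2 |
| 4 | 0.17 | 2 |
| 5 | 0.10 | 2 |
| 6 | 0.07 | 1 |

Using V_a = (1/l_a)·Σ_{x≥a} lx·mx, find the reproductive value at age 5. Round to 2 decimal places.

2.70

lx·mx for x ≥ 5: 0.2, 0.07 → sum = 0.27
V_5 = 0.27 / l_5 = 0.27 / 0.1 = 2.7 → 2.70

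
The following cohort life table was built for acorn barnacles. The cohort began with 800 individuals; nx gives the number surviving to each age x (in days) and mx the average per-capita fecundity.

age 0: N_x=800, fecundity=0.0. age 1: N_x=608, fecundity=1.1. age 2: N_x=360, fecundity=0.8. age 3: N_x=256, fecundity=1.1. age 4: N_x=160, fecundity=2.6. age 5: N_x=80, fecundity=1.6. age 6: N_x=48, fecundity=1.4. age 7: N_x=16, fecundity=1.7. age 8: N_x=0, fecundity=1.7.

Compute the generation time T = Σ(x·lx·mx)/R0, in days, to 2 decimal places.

2.66

lx = nx/n0 = nx/800: 1, 0.76, 0.45, 0.32, 0.2, 0.1, 0.06, 0.02, 0
lx·mx: 0, 0.836, 0.36, 0.352, 0.52, 0.16, 0.084, 0.034, 0 → R0 = 2.346
x·lx·mx: 0, 0.836, 0.72, 1.056, 2.08, 0.8, 0.504, 0.238, 0 → Σ = 6.234
T = 6.234 / 2.346 = 2.657289… → 2.66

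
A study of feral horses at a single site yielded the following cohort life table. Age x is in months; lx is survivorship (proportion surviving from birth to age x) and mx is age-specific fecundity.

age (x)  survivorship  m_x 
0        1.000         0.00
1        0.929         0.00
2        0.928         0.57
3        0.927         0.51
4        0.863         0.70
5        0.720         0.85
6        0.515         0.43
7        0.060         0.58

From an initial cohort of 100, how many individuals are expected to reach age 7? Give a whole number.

Expected survivors = N0 · l_7 = 100 × 0.060 = 6 → 6

6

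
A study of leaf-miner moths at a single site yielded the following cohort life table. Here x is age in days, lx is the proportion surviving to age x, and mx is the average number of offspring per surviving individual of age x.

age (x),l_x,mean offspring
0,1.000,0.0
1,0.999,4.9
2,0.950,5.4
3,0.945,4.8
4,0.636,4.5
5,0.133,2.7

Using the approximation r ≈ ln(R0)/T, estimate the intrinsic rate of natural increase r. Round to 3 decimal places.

R0 = Σ lx·mx = 0 + 4.8951 + 5.13 + 4.536 + 2.862 + 0.3591 = 17.7822
Σ x·lx·mx = 42.0066; T = 42.0066/17.7822 = 2.36228…
r ≈ ln(R0)/T = ln(17.7822)/2.36228… = 1.2184… → 1.218

1.218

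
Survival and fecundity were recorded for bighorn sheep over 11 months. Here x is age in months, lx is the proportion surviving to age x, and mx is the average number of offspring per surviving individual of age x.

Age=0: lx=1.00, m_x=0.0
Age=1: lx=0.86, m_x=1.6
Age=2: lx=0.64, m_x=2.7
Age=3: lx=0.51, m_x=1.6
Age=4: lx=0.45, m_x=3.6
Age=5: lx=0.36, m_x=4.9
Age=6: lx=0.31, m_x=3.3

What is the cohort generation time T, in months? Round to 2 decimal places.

3.45

lx·mx: 0, 1.376, 1.728, 0.816, 1.62, 1.764, 1.023 → R0 = 8.327
x·lx·mx: 0, 1.376, 3.456, 2.448, 6.48, 8.82, 6.138 → Σ = 28.718
T = 28.718 / 8.327 = 3.448781… → 3.45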